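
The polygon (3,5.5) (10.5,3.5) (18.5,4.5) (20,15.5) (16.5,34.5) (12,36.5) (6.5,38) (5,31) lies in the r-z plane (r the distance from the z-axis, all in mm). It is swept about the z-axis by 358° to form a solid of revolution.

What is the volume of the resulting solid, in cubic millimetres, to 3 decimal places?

Volume = 32595.057 mm³

Profile (r,z), 8 vertices: (3,5.5) (10.5,3.5) (18.5,4.5) (20,15.5) (16.5,34.5) (12,36.5) (6.5,38) (5,31)
edge 0: (3,5.5)→(10.5,3.5)  cross = 3·3.5 − 10.5·5.5 = -47.2500; (r_i+r_j)·cross = 13.5·-47.2500 = -637.8750
edge 1: (10.5,3.5)→(18.5,4.5)  cross = 10.5·4.5 − 18.5·3.5 = -17.5000; (r_i+r_j)·cross = 29·-17.5000 = -507.5000
edge 2: (18.5,4.5)→(20,15.5)  cross = 18.5·15.5 − 20·4.5 = 196.7500; (r_i+r_j)·cross = 38.5·196.7500 = 7574.8750
edge 3: (20,15.5)→(16.5,34.5)  cross = 20·34.5 − 16.5·15.5 = 434.2500; (r_i+r_j)·cross = 36.5·434.2500 = 15850.1250
edge 4: (16.5,34.5)→(12,36.5)  cross = 16.5·36.5 − 12·34.5 = 188.2500; (r_i+r_j)·cross = 28.5·188.2500 = 5365.1250
edge 5: (12,36.5)→(6.5,38)  cross = 12·38 − 6.5·36.5 = 218.7500; (r_i+r_j)·cross = 18.5·218.7500 = 4046.8750
edge 6: (6.5,38)→(5,31)  cross = 6.5·31 − 5·38 = 11.5000; (r_i+r_j)·cross = 11.5·11.5000 = 132.2500
edge 7: (5,31)→(3,5.5)  cross = 5·5.5 − 3·31 = -65.5000; (r_i+r_j)·cross = 8·-65.5000 = -524.0000
Σcross = 919.2500 → A = |Σcross|/2 = 459.6250 mm²
Σ(r_i+r_j)·cross = 31299.8750 → first moment M = |Σ|/6 = 5216.6458
R_c = M/A = 5216.6458/459.6250 = 11.3498 mm
θ = 358° = 6.248279 rad
V = θ·R_c·A = 6.248279·11.3498·459.6250 = 32595.057 mm³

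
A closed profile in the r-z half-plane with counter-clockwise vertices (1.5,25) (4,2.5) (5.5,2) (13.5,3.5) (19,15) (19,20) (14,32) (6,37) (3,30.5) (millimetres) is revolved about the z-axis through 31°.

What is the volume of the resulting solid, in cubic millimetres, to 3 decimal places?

Volume = 2292.471 mm³

Profile (r,z), 9 vertices: (1.5,25) (4,2.5) (5.5,2) (13.5,3.5) (19,15) (19,20) (14,32) (6,37) (3,30.5)
edge 0: (1.5,25)→(4,2.5)  cross = 1.5·2.5 − 4·25 = -96.2500; (r_i+r_j)·cross = 5.5·-96.2500 = -529.3750
edge 1: (4,2.5)→(5.5,2)  cross = 4·2 − 5.5·2.5 = -5.7500; (r_i+r_j)·cross = 9.5·-5.7500 = -54.6250
edge 2: (5.5,2)→(13.5,3.5)  cross = 5.5·3.5 − 13.5·2 = -7.7500; (r_i+r_j)·cross = 19·-7.7500 = -147.2500
edge 3: (13.5,3.5)→(19,15)  cross = 13.5·15 − 19·3.5 = 136.0000; (r_i+r_j)·cross = 32.5·136.0000 = 4420.0000
edge 4: (19,15)→(19,20)  cross = 19·20 − 19·15 = 95.0000; (r_i+r_j)·cross = 38·95.0000 = 3610.0000
edge 5: (19,20)→(14,32)  cross = 19·32 − 14·20 = 328.0000; (r_i+r_j)·cross = 33·328.0000 = 10824.0000
edge 6: (14,32)→(6,37)  cross = 14·37 − 6·32 = 326.0000; (r_i+r_j)·cross = 20·326.0000 = 6520.0000
edge 7: (6,37)→(3,30.5)  cross = 6·30.5 − 3·37 = 72.0000; (r_i+r_j)·cross = 9·72.0000 = 648.0000
edge 8: (3,30.5)→(1.5,25)  cross = 3·25 − 1.5·30.5 = 29.2500; (r_i+r_j)·cross = 4.5·29.2500 = 131.6250
Σcross = 876.5000 → A = |Σcross|/2 = 438.2500 mm²
Σ(r_i+r_j)·cross = 25422.3750 → first moment M = |Σ|/6 = 4237.0625
R_c = M/A = 4237.0625/438.2500 = 9.6681 mm
θ = 31° = 0.541052 rad
V = θ·R_c·A = 0.541052·9.6681·438.2500 = 2292.471 mm³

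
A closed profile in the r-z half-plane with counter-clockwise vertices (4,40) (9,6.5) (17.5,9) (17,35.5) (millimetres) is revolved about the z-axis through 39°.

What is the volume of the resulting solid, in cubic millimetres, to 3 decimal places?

Volume = 2523.360 mm³

Profile (r,z), 4 vertices: (4,40) (9,6.5) (17.5,9) (17,35.5)
edge 0: (4,40)→(9,6.5)  cross = 4·6.5 − 9·40 = -334.0000; (r_i+r_j)·cross = 13·-334.0000 = -4342.0000
edge 1: (9,6.5)→(17.5,9)  cross = 9·9 − 17.5·6.5 = -32.7500; (r_i+r_j)·cross = 26.5·-32.7500 = -867.8750
edge 2: (17.5,9)→(17,35.5)  cross = 17.5·35.5 − 17·9 = 468.2500; (r_i+r_j)·cross = 34.5·468.2500 = 16154.6250
edge 3: (17,35.5)→(4,40)  cross = 17·40 − 4·35.5 = 538.0000; (r_i+r_j)·cross = 21·538.0000 = 11298.0000
Σcross = 639.5000 → A = |Σcross|/2 = 319.7500 mm²
Σ(r_i+r_j)·cross = 22242.7500 → first moment M = |Σ|/6 = 3707.1250
R_c = M/A = 3707.1250/319.7500 = 11.5938 mm
θ = 39° = 0.680678 rad
V = θ·R_c·A = 0.680678·11.5938·319.7500 = 2523.360 mm³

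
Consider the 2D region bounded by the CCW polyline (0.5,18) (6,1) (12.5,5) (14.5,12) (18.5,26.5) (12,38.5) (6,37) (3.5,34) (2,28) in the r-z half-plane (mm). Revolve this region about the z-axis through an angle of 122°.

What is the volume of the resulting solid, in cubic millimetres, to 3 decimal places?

Volume = 8466.858 mm³

Profile (r,z), 9 vertices: (0.5,18) (6,1) (12.5,5) (14.5,12) (18.5,26.5) (12,38.5) (6,37) (3.5,34) (2,28)
edge 0: (0.5,18)→(6,1)  cross = 0.5·1 − 6·18 = -107.5000; (r_i+r_j)·cross = 6.5·-107.5000 = -698.7500
edge 1: (6,1)→(12.5,5)  cross = 6·5 − 12.5·1 = 17.5000; (r_i+r_j)·cross = 18.5·17.5000 = 323.7500
edge 2: (12.5,5)→(14.5,12)  cross = 12.5·12 − 14.5·5 = 77.5000; (r_i+r_j)·cross = 27·77.5000 = 2092.5000
edge 3: (14.5,12)→(18.5,26.5)  cross = 14.5·26.5 − 18.5·12 = 162.2500; (r_i+r_j)·cross = 33·162.2500 = 5354.2500
edge 4: (18.5,26.5)→(12,38.5)  cross = 18.5·38.5 − 12·26.5 = 394.2500; (r_i+r_j)·cross = 30.5·394.2500 = 12024.6250
edge 5: (12,38.5)→(6,37)  cross = 12·37 − 6·38.5 = 213.0000; (r_i+r_j)·cross = 18·213.0000 = 3834.0000
edge 6: (6,37)→(3.5,34)  cross = 6·34 − 3.5·37 = 74.5000; (r_i+r_j)·cross = 9.5·74.5000 = 707.7500
edge 7: (3.5,34)→(2,28)  cross = 3.5·28 − 2·34 = 30.0000; (r_i+r_j)·cross = 5.5·30.0000 = 165.0000
edge 8: (2,28)→(0.5,18)  cross = 2·18 − 0.5·28 = 22.0000; (r_i+r_j)·cross = 2.5·22.0000 = 55.0000
Σcross = 883.5000 → A = |Σcross|/2 = 441.7500 mm²
Σ(r_i+r_j)·cross = 23858.1250 → first moment M = |Σ|/6 = 3976.3542
R_c = M/A = 3976.3542/441.7500 = 9.0014 mm
θ = 122° = 2.129302 rad
V = θ·R_c·A = 2.129302·9.0014·441.7500 = 8466.858 mm³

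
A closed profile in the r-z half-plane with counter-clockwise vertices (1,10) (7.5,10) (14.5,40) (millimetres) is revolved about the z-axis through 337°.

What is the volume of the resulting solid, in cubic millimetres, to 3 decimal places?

Profile (r,z), 3 vertices: (1,10) (7.5,10) (14.5,40)
edge 0: (1,10)→(7.5,10)  cross = 1·10 − 7.5·10 = -65.0000; (r_i+r_j)·cross = 8.5·-65.0000 = -552.5000
edge 1: (7.5,10)→(14.5,40)  cross = 7.5·40 − 14.5·10 = 155.0000; (r_i+r_j)·cross = 22·155.0000 = 3410.0000
edge 2: (14.5,40)→(1,10)  cross = 14.5·10 − 1·40 = 105.0000; (r_i+r_j)·cross = 15.5·105.0000 = 1627.5000
Σcross = 195.0000 → A = |Σcross|/2 = 97.5000 mm²
Σ(r_i+r_j)·cross = 4485.0000 → first moment M = |Σ|/6 = 747.5000
R_c = M/A = 747.5000/97.5000 = 7.6667 mm
θ = 337° = 5.881760 rad
V = θ·R_c·A = 5.881760·7.6667·97.5000 = 4396.615 mm³

Volume = 4396.615 mm³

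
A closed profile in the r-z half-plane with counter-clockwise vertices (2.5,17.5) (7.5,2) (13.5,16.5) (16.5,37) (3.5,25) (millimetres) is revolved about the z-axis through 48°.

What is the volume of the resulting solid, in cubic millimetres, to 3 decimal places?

Profile (r,z), 5 vertices: (2.5,17.5) (7.5,2) (13.5,16.5) (16.5,37) (3.5,25)
edge 0: (2.5,17.5)→(7.5,2)  cross = 2.5·2 − 7.5·17.5 = -126.2500; (r_i+r_j)·cross = 10·-126.2500 = -1262.5000
edge 1: (7.5,2)→(13.5,16.5)  cross = 7.5·16.5 − 13.5·2 = 96.7500; (r_i+r_j)·cross = 21·96.7500 = 2031.7500
edge 2: (13.5,16.5)→(16.5,37)  cross = 13.5·37 − 16.5·16.5 = 227.2500; (r_i+r_j)·cross = 30·227.2500 = 6817.5000
edge 3: (16.5,37)→(3.5,25)  cross = 16.5·25 − 3.5·37 = 283.0000; (r_i+r_j)·cross = 20·283.0000 = 5660.0000
edge 4: (3.5,25)→(2.5,17.5)  cross = 3.5·17.5 − 2.5·25 = -1.2500; (r_i+r_j)·cross = 6·-1.2500 = -7.5000
Σcross = 479.5000 → A = |Σcross|/2 = 239.7500 mm²
Σ(r_i+r_j)·cross = 13239.2500 → first moment M = |Σ|/6 = 2206.5417
R_c = M/A = 2206.5417/239.7500 = 9.2035 mm
θ = 48° = 0.837758 rad
V = θ·R_c·A = 0.837758·9.2035·239.7500 = 1848.548 mm³

Volume = 1848.548 mm³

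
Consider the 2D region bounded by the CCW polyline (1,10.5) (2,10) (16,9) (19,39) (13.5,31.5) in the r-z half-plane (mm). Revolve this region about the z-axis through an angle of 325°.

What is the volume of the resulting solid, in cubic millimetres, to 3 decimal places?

Volume = 16265.023 mm³

Profile (r,z), 5 vertices: (1,10.5) (2,10) (16,9) (19,39) (13.5,31.5)
edge 0: (1,10.5)→(2,10)  cross = 1·10 − 2·10.5 = -11.0000; (r_i+r_j)·cross = 3·-11.0000 = -33.0000
edge 1: (2,10)→(16,9)  cross = 2·9 − 16·10 = -142.0000; (r_i+r_j)·cross = 18·-142.0000 = -2556.0000
edge 2: (16,9)→(19,39)  cross = 16·39 − 19·9 = 453.0000; (r_i+r_j)·cross = 35·453.0000 = 15855.0000
edge 3: (19,39)→(13.5,31.5)  cross = 19·31.5 − 13.5·39 = 72.0000; (r_i+r_j)·cross = 32.5·72.0000 = 2340.0000
edge 4: (13.5,31.5)→(1,10.5)  cross = 13.5·10.5 − 1·31.5 = 110.2500; (r_i+r_j)·cross = 14.5·110.2500 = 1598.6250
Σcross = 482.2500 → A = |Σcross|/2 = 241.1250 mm²
Σ(r_i+r_j)·cross = 17204.6250 → first moment M = |Σ|/6 = 2867.4375
R_c = M/A = 2867.4375/241.1250 = 11.8919 mm
θ = 325° = 5.672320 rad
V = θ·R_c·A = 5.672320·11.8919·241.1250 = 16265.023 mm³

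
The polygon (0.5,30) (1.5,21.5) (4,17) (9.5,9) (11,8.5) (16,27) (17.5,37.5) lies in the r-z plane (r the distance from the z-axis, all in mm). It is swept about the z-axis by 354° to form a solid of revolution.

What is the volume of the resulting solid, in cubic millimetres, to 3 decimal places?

Volume = 15715.056 mm³

Profile (r,z), 7 vertices: (0.5,30) (1.5,21.5) (4,17) (9.5,9) (11,8.5) (16,27) (17.5,37.5)
edge 0: (0.5,30)→(1.5,21.5)  cross = 0.5·21.5 − 1.5·30 = -34.2500; (r_i+r_j)·cross = 2·-34.2500 = -68.5000
edge 1: (1.5,21.5)→(4,17)  cross = 1.5·17 − 4·21.5 = -60.5000; (r_i+r_j)·cross = 5.5·-60.5000 = -332.7500
edge 2: (4,17)→(9.5,9)  cross = 4·9 − 9.5·17 = -125.5000; (r_i+r_j)·cross = 13.5·-125.5000 = -1694.2500
edge 3: (9.5,9)→(11,8.5)  cross = 9.5·8.5 − 11·9 = -18.2500; (r_i+r_j)·cross = 20.5·-18.2500 = -374.1250
edge 4: (11,8.5)→(16,27)  cross = 11·27 − 16·8.5 = 161.0000; (r_i+r_j)·cross = 27·161.0000 = 4347.0000
edge 5: (16,27)→(17.5,37.5)  cross = 16·37.5 − 17.5·27 = 127.5000; (r_i+r_j)·cross = 33.5·127.5000 = 4271.2500
edge 6: (17.5,37.5)→(0.5,30)  cross = 17.5·30 − 0.5·37.5 = 506.2500; (r_i+r_j)·cross = 18·506.2500 = 9112.5000
Σcross = 556.2500 → A = |Σcross|/2 = 278.1250 mm²
Σ(r_i+r_j)·cross = 15261.1250 → first moment M = |Σ|/6 = 2543.5208
R_c = M/A = 2543.5208/278.1250 = 9.1452 mm
θ = 354° = 6.178466 rad
V = θ·R_c·A = 6.178466·9.1452·278.1250 = 15715.056 mm³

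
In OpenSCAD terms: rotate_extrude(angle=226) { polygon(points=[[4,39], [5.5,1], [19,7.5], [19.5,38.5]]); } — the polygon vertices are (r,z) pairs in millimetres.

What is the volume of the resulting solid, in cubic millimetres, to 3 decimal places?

Volume = 23226.366 mm³

Profile (r,z), 4 vertices: (4,39) (5.5,1) (19,7.5) (19.5,38.5)
edge 0: (4,39)→(5.5,1)  cross = 4·1 − 5.5·39 = -210.5000; (r_i+r_j)·cross = 9.5·-210.5000 = -1999.7500
edge 1: (5.5,1)→(19,7.5)  cross = 5.5·7.5 − 19·1 = 22.2500; (r_i+r_j)·cross = 24.5·22.2500 = 545.1250
edge 2: (19,7.5)→(19.5,38.5)  cross = 19·38.5 − 19.5·7.5 = 585.2500; (r_i+r_j)·cross = 38.5·585.2500 = 22532.1250
edge 3: (19.5,38.5)→(4,39)  cross = 19.5·39 − 4·38.5 = 606.5000; (r_i+r_j)·cross = 23.5·606.5000 = 14252.7500
Σcross = 1003.5000 → A = |Σcross|/2 = 501.7500 mm²
Σ(r_i+r_j)·cross = 35330.2500 → first moment M = |Σ|/6 = 5888.3750
R_c = M/A = 5888.3750/501.7500 = 11.7357 mm
θ = 226° = 3.944444 rad
V = θ·R_c·A = 3.944444·11.7357·501.7500 = 23226.366 mm³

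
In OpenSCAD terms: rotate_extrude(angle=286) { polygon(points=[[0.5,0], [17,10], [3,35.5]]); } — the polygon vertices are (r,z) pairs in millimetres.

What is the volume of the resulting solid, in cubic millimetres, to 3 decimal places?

Volume = 9563.465 mm³

Profile (r,z), 3 vertices: (0.5,0) (17,10) (3,35.5)
edge 0: (0.5,0)→(17,10)  cross = 0.5·10 − 17·0 = 5.0000; (r_i+r_j)·cross = 17.5·5.0000 = 87.5000
edge 1: (17,10)→(3,35.5)  cross = 17·35.5 − 3·10 = 573.5000; (r_i+r_j)·cross = 20·573.5000 = 11470.0000
edge 2: (3,35.5)→(0.5,0)  cross = 3·0 − 0.5·35.5 = -17.7500; (r_i+r_j)·cross = 3.5·-17.7500 = -62.1250
Σcross = 560.7500 → A = |Σcross|/2 = 280.3750 mm²
Σ(r_i+r_j)·cross = 11495.3750 → first moment M = |Σ|/6 = 1915.8958
R_c = M/A = 1915.8958/280.3750 = 6.8333 mm
θ = 286° = 4.991642 rad
V = θ·R_c·A = 4.991642·6.8333·280.3750 = 9563.465 mm³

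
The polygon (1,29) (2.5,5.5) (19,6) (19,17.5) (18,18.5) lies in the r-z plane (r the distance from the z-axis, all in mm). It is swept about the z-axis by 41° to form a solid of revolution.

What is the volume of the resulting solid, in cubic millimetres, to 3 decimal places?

Volume = 2034.796 mm³

Profile (r,z), 5 vertices: (1,29) (2.5,5.5) (19,6) (19,17.5) (18,18.5)
edge 0: (1,29)→(2.5,5.5)  cross = 1·5.5 − 2.5·29 = -67.0000; (r_i+r_j)·cross = 3.5·-67.0000 = -234.5000
edge 1: (2.5,5.5)→(19,6)  cross = 2.5·6 − 19·5.5 = -89.5000; (r_i+r_j)·cross = 21.5·-89.5000 = -1924.2500
edge 2: (19,6)→(19,17.5)  cross = 19·17.5 − 19·6 = 218.5000; (r_i+r_j)·cross = 38·218.5000 = 8303.0000
edge 3: (19,17.5)→(18,18.5)  cross = 19·18.5 − 18·17.5 = 36.5000; (r_i+r_j)·cross = 37·36.5000 = 1350.5000
edge 4: (18,18.5)→(1,29)  cross = 18·29 − 1·18.5 = 503.5000; (r_i+r_j)·cross = 19·503.5000 = 9566.5000
Σcross = 602.0000 → A = |Σcross|/2 = 301.0000 mm²
Σ(r_i+r_j)·cross = 17061.2500 → first moment M = |Σ|/6 = 2843.5417
R_c = M/A = 2843.5417/301.0000 = 9.4470 mm
θ = 41° = 0.715585 rad
V = θ·R_c·A = 0.715585·9.4470·301.0000 = 2034.796 mm³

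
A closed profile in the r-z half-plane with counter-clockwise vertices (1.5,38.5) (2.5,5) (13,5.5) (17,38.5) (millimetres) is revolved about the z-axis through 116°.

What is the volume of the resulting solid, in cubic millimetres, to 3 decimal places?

Profile (r,z), 4 vertices: (1.5,38.5) (2.5,5) (13,5.5) (17,38.5)
edge 0: (1.5,38.5)→(2.5,5)  cross = 1.5·5 − 2.5·38.5 = -88.7500; (r_i+r_j)·cross = 4·-88.7500 = -355.0000
edge 1: (2.5,5)→(13,5.5)  cross = 2.5·5.5 − 13·5 = -51.2500; (r_i+r_j)·cross = 15.5·-51.2500 = -794.3750
edge 2: (13,5.5)→(17,38.5)  cross = 13·38.5 − 17·5.5 = 407.0000; (r_i+r_j)·cross = 30·407.0000 = 12210.0000
edge 3: (17,38.5)→(1.5,38.5)  cross = 17·38.5 − 1.5·38.5 = 596.7500; (r_i+r_j)·cross = 18.5·596.7500 = 11039.8750
Σcross = 863.7500 → A = |Σcross|/2 = 431.8750 mm²
Σ(r_i+r_j)·cross = 22100.5000 → first moment M = |Σ|/6 = 3683.4167
R_c = M/A = 3683.4167/431.8750 = 8.5289 mm
θ = 116° = 2.024582 rad
V = θ·R_c·A = 2.024582·8.5289·431.8750 = 7457.379 mm³

Volume = 7457.379 mm³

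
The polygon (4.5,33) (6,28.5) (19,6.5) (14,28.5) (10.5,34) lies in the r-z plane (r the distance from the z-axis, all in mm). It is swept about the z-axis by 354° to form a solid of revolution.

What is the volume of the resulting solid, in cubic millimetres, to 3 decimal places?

Profile (r,z), 5 vertices: (4.5,33) (6,28.5) (19,6.5) (14,28.5) (10.5,34)
edge 0: (4.5,33)→(6,28.5)  cross = 4.5·28.5 − 6·33 = -69.7500; (r_i+r_j)·cross = 10.5·-69.7500 = -732.3750
edge 1: (6,28.5)→(19,6.5)  cross = 6·6.5 − 19·28.5 = -502.5000; (r_i+r_j)·cross = 25·-502.5000 = -12562.5000
edge 2: (19,6.5)→(14,28.5)  cross = 19·28.5 − 14·6.5 = 450.5000; (r_i+r_j)·cross = 33·450.5000 = 14866.5000
edge 3: (14,28.5)→(10.5,34)  cross = 14·34 − 10.5·28.5 = 176.7500; (r_i+r_j)·cross = 24.5·176.7500 = 4330.3750
edge 4: (10.5,34)→(4.5,33)  cross = 10.5·33 − 4.5·34 = 193.5000; (r_i+r_j)·cross = 15·193.5000 = 2902.5000
Σcross = 248.5000 → A = |Σcross|/2 = 124.2500 mm²
Σ(r_i+r_j)·cross = 8804.5000 → first moment M = |Σ|/6 = 1467.4167
R_c = M/A = 1467.4167/124.2500 = 11.8102 mm
θ = 354° = 6.178466 rad
V = θ·R_c·A = 6.178466·11.8102·124.2500 = 9066.383 mm³

Volume = 9066.383 mm³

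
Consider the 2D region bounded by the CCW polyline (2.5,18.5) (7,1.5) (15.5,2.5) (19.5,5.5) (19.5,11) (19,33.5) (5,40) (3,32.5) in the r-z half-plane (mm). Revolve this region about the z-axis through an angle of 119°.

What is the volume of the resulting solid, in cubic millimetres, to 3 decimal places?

Volume = 12343.352 mm³

Profile (r,z), 8 vertices: (2.5,18.5) (7,1.5) (15.5,2.5) (19.5,5.5) (19.5,11) (19,33.5) (5,40) (3,32.5)
edge 0: (2.5,18.5)→(7,1.5)  cross = 2.5·1.5 − 7·18.5 = -125.7500; (r_i+r_j)·cross = 9.5·-125.7500 = -1194.6250
edge 1: (7,1.5)→(15.5,2.5)  cross = 7·2.5 − 15.5·1.5 = -5.7500; (r_i+r_j)·cross = 22.5·-5.7500 = -129.3750
edge 2: (15.5,2.5)→(19.5,5.5)  cross = 15.5·5.5 − 19.5·2.5 = 36.5000; (r_i+r_j)·cross = 35·36.5000 = 1277.5000
edge 3: (19.5,5.5)→(19.5,11)  cross = 19.5·11 − 19.5·5.5 = 107.2500; (r_i+r_j)·cross = 39·107.2500 = 4182.7500
edge 4: (19.5,11)→(19,33.5)  cross = 19.5·33.5 − 19·11 = 444.2500; (r_i+r_j)·cross = 38.5·444.2500 = 17103.6250
edge 5: (19,33.5)→(5,40)  cross = 19·40 − 5·33.5 = 592.5000; (r_i+r_j)·cross = 24·592.5000 = 14220.0000
edge 6: (5,40)→(3,32.5)  cross = 5·32.5 − 3·40 = 42.5000; (r_i+r_j)·cross = 8·42.5000 = 340.0000
edge 7: (3,32.5)→(2.5,18.5)  cross = 3·18.5 − 2.5·32.5 = -25.7500; (r_i+r_j)·cross = 5.5·-25.7500 = -141.6250
Σcross = 1065.7500 → A = |Σcross|/2 = 532.8750 mm²
Σ(r_i+r_j)·cross = 35658.2500 → first moment M = |Σ|/6 = 5943.0417
R_c = M/A = 5943.0417/532.8750 = 11.1528 mm
θ = 119° = 2.076942 rad
V = θ·R_c·A = 2.076942·11.1528·532.8750 = 12343.352 mm³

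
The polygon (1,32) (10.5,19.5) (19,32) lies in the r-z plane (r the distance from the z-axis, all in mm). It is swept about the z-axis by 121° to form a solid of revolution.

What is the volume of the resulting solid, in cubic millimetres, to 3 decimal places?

Profile (r,z), 3 vertices: (1,32) (10.5,19.5) (19,32)
edge 0: (1,32)→(10.5,19.5)  cross = 1·19.5 − 10.5·32 = -316.5000; (r_i+r_j)·cross = 11.5·-316.5000 = -3639.7500
edge 1: (10.5,19.5)→(19,32)  cross = 10.5·32 − 19·19.5 = -34.5000; (r_i+r_j)·cross = 29.5·-34.5000 = -1017.7500
edge 2: (19,32)→(1,32)  cross = 19·32 − 1·32 = 576.0000; (r_i+r_j)·cross = 20·576.0000 = 11520.0000
Σcross = 225.0000 → A = |Σcross|/2 = 112.5000 mm²
Σ(r_i+r_j)·cross = 6862.5000 → first moment M = |Σ|/6 = 1143.7500
R_c = M/A = 1143.7500/112.5000 = 10.1667 mm
θ = 121° = 2.111848 rad
V = θ·R_c·A = 2.111848·10.1667·112.5000 = 2415.427 mm³

Volume = 2415.427 mm³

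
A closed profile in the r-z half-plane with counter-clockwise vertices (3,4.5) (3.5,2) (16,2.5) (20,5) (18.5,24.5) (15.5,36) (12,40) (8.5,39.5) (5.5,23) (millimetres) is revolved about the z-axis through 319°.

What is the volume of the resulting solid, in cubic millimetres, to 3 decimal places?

Profile (r,z), 9 vertices: (3,4.5) (3.5,2) (16,2.5) (20,5) (18.5,24.5) (15.5,36) (12,40) (8.5,39.5) (5.5,23)
edge 0: (3,4.5)→(3.5,2)  cross = 3·2 − 3.5·4.5 = -9.7500; (r_i+r_j)·cross = 6.5·-9.7500 = -63.3750
edge 1: (3.5,2)→(16,2.5)  cross = 3.5·2.5 − 16·2 = -23.2500; (r_i+r_j)·cross = 19.5·-23.2500 = -453.3750
edge 2: (16,2.5)→(20,5)  cross = 16·5 − 20·2.5 = 30.0000; (r_i+r_j)·cross = 36·30.0000 = 1080.0000
edge 3: (20,5)→(18.5,24.5)  cross = 20·24.5 − 18.5·5 = 397.5000; (r_i+r_j)·cross = 38.5·397.5000 = 15303.7500
edge 4: (18.5,24.5)→(15.5,36)  cross = 18.5·36 − 15.5·24.5 = 286.2500; (r_i+r_j)·cross = 34·286.2500 = 9732.5000
edge 5: (15.5,36)→(12,40)  cross = 15.5·40 − 12·36 = 188.0000; (r_i+r_j)·cross = 27.5·188.0000 = 5170.0000
edge 6: (12,40)→(8.5,39.5)  cross = 12·39.5 − 8.5·40 = 134.0000; (r_i+r_j)·cross = 20.5·134.0000 = 2747.0000
edge 7: (8.5,39.5)→(5.5,23)  cross = 8.5·23 − 5.5·39.5 = -21.7500; (r_i+r_j)·cross = 14·-21.7500 = -304.5000
edge 8: (5.5,23)→(3,4.5)  cross = 5.5·4.5 − 3·23 = -44.2500; (r_i+r_j)·cross = 8.5·-44.2500 = -376.1250
Σcross = 936.7500 → A = |Σcross|/2 = 468.3750 mm²
Σ(r_i+r_j)·cross = 32835.8750 → first moment M = |Σ|/6 = 5472.6458
R_c = M/A = 5472.6458/468.3750 = 11.6843 mm
θ = 319° = 5.567600 rad
V = θ·R_c·A = 5.567600·11.6843·468.3750 = 30469.505 mm³

Volume = 30469.505 mm³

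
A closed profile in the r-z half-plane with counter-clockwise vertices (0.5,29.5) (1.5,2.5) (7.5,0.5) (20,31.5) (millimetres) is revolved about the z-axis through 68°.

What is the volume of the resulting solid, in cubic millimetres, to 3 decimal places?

Volume = 3510.229 mm³

Profile (r,z), 4 vertices: (0.5,29.5) (1.5,2.5) (7.5,0.5) (20,31.5)
edge 0: (0.5,29.5)→(1.5,2.5)  cross = 0.5·2.5 − 1.5·29.5 = -43.0000; (r_i+r_j)·cross = 2·-43.0000 = -86.0000
edge 1: (1.5,2.5)→(7.5,0.5)  cross = 1.5·0.5 − 7.5·2.5 = -18.0000; (r_i+r_j)·cross = 9·-18.0000 = -162.0000
edge 2: (7.5,0.5)→(20,31.5)  cross = 7.5·31.5 − 20·0.5 = 226.2500; (r_i+r_j)·cross = 27.5·226.2500 = 6221.8750
edge 3: (20,31.5)→(0.5,29.5)  cross = 20·29.5 − 0.5·31.5 = 574.2500; (r_i+r_j)·cross = 20.5·574.2500 = 11772.1250
Σcross = 739.5000 → A = |Σcross|/2 = 369.7500 mm²
Σ(r_i+r_j)·cross = 17746.0000 → first moment M = |Σ|/6 = 2957.6667
R_c = M/A = 2957.6667/369.7500 = 7.9991 mm
θ = 68° = 1.186824 rad
V = θ·R_c·A = 1.186824·7.9991·369.7500 = 3510.229 mm³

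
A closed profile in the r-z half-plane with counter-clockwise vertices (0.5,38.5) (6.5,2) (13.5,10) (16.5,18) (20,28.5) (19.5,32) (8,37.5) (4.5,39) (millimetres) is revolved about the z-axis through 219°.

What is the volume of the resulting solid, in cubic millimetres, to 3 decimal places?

Volume = 15503.131 mm³

Profile (r,z), 8 vertices: (0.5,38.5) (6.5,2) (13.5,10) (16.5,18) (20,28.5) (19.5,32) (8,37.5) (4.5,39)
edge 0: (0.5,38.5)→(6.5,2)  cross = 0.5·2 − 6.5·38.5 = -249.2500; (r_i+r_j)·cross = 7·-249.2500 = -1744.7500
edge 1: (6.5,2)→(13.5,10)  cross = 6.5·10 − 13.5·2 = 38.0000; (r_i+r_j)·cross = 20·38.0000 = 760.0000
edge 2: (13.5,10)→(16.5,18)  cross = 13.5·18 − 16.5·10 = 78.0000; (r_i+r_j)·cross = 30·78.0000 = 2340.0000
edge 3: (16.5,18)→(20,28.5)  cross = 16.5·28.5 − 20·18 = 110.2500; (r_i+r_j)·cross = 36.5·110.2500 = 4024.1250
edge 4: (20,28.5)→(19.5,32)  cross = 20·32 − 19.5·28.5 = 84.2500; (r_i+r_j)·cross = 39.5·84.2500 = 3327.8750
edge 5: (19.5,32)→(8,37.5)  cross = 19.5·37.5 − 8·32 = 475.2500; (r_i+r_j)·cross = 27.5·475.2500 = 13069.3750
edge 6: (8,37.5)→(4.5,39)  cross = 8·39 − 4.5·37.5 = 143.2500; (r_i+r_j)·cross = 12.5·143.2500 = 1790.6250
edge 7: (4.5,39)→(0.5,38.5)  cross = 4.5·38.5 − 0.5·39 = 153.7500; (r_i+r_j)·cross = 5·153.7500 = 768.7500
Σcross = 833.5000 → A = |Σcross|/2 = 416.7500 mm²
Σ(r_i+r_j)·cross = 24336.0000 → first moment M = |Σ|/6 = 4056.0000
R_c = M/A = 4056.0000/416.7500 = 9.7325 mm
θ = 219° = 3.822271 rad
V = θ·R_c·A = 3.822271·9.7325·416.7500 = 15503.131 mm³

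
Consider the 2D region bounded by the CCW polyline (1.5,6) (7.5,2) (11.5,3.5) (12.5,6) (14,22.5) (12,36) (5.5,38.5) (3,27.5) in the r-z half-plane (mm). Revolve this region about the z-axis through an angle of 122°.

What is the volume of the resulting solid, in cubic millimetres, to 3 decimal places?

Profile (r,z), 8 vertices: (1.5,6) (7.5,2) (11.5,3.5) (12.5,6) (14,22.5) (12,36) (5.5,38.5) (3,27.5)
edge 0: (1.5,6)→(7.5,2)  cross = 1.5·2 − 7.5·6 = -42.0000; (r_i+r_j)·cross = 9·-42.0000 = -378.0000
edge 1: (7.5,2)→(11.5,3.5)  cross = 7.5·3.5 − 11.5·2 = 3.2500; (r_i+r_j)·cross = 19·3.2500 = 61.7500
edge 2: (11.5,3.5)→(12.5,6)  cross = 11.5·6 − 12.5·3.5 = 25.2500; (r_i+r_j)·cross = 24·25.2500 = 606.0000
edge 3: (12.5,6)→(14,22.5)  cross = 12.5·22.5 − 14·6 = 197.2500; (r_i+r_j)·cross = 26.5·197.2500 = 5227.1250
edge 4: (14,22.5)→(12,36)  cross = 14·36 − 12·22.5 = 234.0000; (r_i+r_j)·cross = 26·234.0000 = 6084.0000
edge 5: (12,36)→(5.5,38.5)  cross = 12·38.5 − 5.5·36 = 264.0000; (r_i+r_j)·cross = 17.5·264.0000 = 4620.0000
edge 6: (5.5,38.5)→(3,27.5)  cross = 5.5·27.5 − 3·38.5 = 35.7500; (r_i+r_j)·cross = 8.5·35.7500 = 303.8750
edge 7: (3,27.5)→(1.5,6)  cross = 3·6 − 1.5·27.5 = -23.2500; (r_i+r_j)·cross = 4.5·-23.2500 = -104.6250
Σcross = 694.2500 → A = |Σcross|/2 = 347.1250 mm²
Σ(r_i+r_j)·cross = 16420.1250 → first moment M = |Σ|/6 = 2736.6875
R_c = M/A = 2736.6875/347.1250 = 7.8839 mm
θ = 122° = 2.129302 rad
V = θ·R_c·A = 2.129302·7.8839·347.1250 = 5827.233 mm³

Volume = 5827.233 mm³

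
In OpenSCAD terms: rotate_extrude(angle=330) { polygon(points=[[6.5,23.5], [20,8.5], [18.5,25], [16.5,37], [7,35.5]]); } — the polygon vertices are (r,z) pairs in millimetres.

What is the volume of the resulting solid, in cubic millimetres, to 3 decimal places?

Volume = 17767.605 mm³

Profile (r,z), 5 vertices: (6.5,23.5) (20,8.5) (18.5,25) (16.5,37) (7,35.5)
edge 0: (6.5,23.5)→(20,8.5)  cross = 6.5·8.5 − 20·23.5 = -414.7500; (r_i+r_j)·cross = 26.5·-414.7500 = -10990.8750
edge 1: (20,8.5)→(18.5,25)  cross = 20·25 − 18.5·8.5 = 342.7500; (r_i+r_j)·cross = 38.5·342.7500 = 13195.8750
edge 2: (18.5,25)→(16.5,37)  cross = 18.5·37 − 16.5·25 = 272.0000; (r_i+r_j)·cross = 35·272.0000 = 9520.0000
edge 3: (16.5,37)→(7,35.5)  cross = 16.5·35.5 − 7·37 = 326.7500; (r_i+r_j)·cross = 23.5·326.7500 = 7678.6250
edge 4: (7,35.5)→(6.5,23.5)  cross = 7·23.5 − 6.5·35.5 = -66.2500; (r_i+r_j)·cross = 13.5·-66.2500 = -894.3750
Σcross = 460.5000 → A = |Σcross|/2 = 230.2500 mm²
Σ(r_i+r_j)·cross = 18509.2500 → first moment M = |Σ|/6 = 3084.8750
R_c = M/A = 3084.8750/230.2500 = 13.3979 mm
θ = 330° = 5.759587 rad
V = θ·R_c·A = 5.759587·13.3979·230.2500 = 17767.605 mm³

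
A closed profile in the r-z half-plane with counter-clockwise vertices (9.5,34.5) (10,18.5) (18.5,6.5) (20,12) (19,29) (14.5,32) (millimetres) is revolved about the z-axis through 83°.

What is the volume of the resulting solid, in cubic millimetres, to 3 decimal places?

Profile (r,z), 6 vertices: (9.5,34.5) (10,18.5) (18.5,6.5) (20,12) (19,29) (14.5,32)
edge 0: (9.5,34.5)→(10,18.5)  cross = 9.5·18.5 − 10·34.5 = -169.2500; (r_i+r_j)·cross = 19.5·-169.2500 = -3300.3750
edge 1: (10,18.5)→(18.5,6.5)  cross = 10·6.5 − 18.5·18.5 = -277.2500; (r_i+r_j)·cross = 28.5·-277.2500 = -7901.6250
edge 2: (18.5,6.5)→(20,12)  cross = 18.5·12 − 20·6.5 = 92.0000; (r_i+r_j)·cross = 38.5·92.0000 = 3542.0000
edge 3: (20,12)→(19,29)  cross = 20·29 − 19·12 = 352.0000; (r_i+r_j)·cross = 39·352.0000 = 13728.0000
edge 4: (19,29)→(14.5,32)  cross = 19·32 − 14.5·29 = 187.5000; (r_i+r_j)·cross = 33.5·187.5000 = 6281.2500
edge 5: (14.5,32)→(9.5,34.5)  cross = 14.5·34.5 − 9.5·32 = 196.2500; (r_i+r_j)·cross = 24·196.2500 = 4710.0000
Σcross = 381.2500 → A = |Σcross|/2 = 190.6250 mm²
Σ(r_i+r_j)·cross = 17059.2500 → first moment M = |Σ|/6 = 2843.2083
R_c = M/A = 2843.2083/190.6250 = 14.9152 mm
θ = 83° = 1.448623 rad
V = θ·R_c·A = 1.448623·14.9152·190.6250 = 4118.738 mm³

Volume = 4118.738 mm³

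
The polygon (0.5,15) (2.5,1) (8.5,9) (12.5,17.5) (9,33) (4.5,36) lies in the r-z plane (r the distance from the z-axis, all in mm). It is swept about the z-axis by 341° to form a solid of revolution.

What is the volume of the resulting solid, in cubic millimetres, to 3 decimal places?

Profile (r,z), 6 vertices: (0.5,15) (2.5,1) (8.5,9) (12.5,17.5) (9,33) (4.5,36)
edge 0: (0.5,15)→(2.5,1)  cross = 0.5·1 − 2.5·15 = -37.0000; (r_i+r_j)·cross = 3·-37.0000 = -111.0000
edge 1: (2.5,1)→(8.5,9)  cross = 2.5·9 − 8.5·1 = 14.0000; (r_i+r_j)·cross = 11·14.0000 = 154.0000
edge 2: (8.5,9)→(12.5,17.5)  cross = 8.5·17.5 − 12.5·9 = 36.2500; (r_i+r_j)·cross = 21·36.2500 = 761.2500
edge 3: (12.5,17.5)→(9,33)  cross = 12.5·33 − 9·17.5 = 255.0000; (r_i+r_j)·cross = 21.5·255.0000 = 5482.5000
edge 4: (9,33)→(4.5,36)  cross = 9·36 − 4.5·33 = 175.5000; (r_i+r_j)·cross = 13.5·175.5000 = 2369.2500
edge 5: (4.5,36)→(0.5,15)  cross = 4.5·15 − 0.5·36 = 49.5000; (r_i+r_j)·cross = 5·49.5000 = 247.5000
Σcross = 493.2500 → A = |Σcross|/2 = 246.6250 mm²
Σ(r_i+r_j)·cross = 8903.5000 → first moment M = |Σ|/6 = 1483.9167
R_c = M/A = 1483.9167/246.6250 = 6.0169 mm
θ = 341° = 5.951573 rad
V = θ·R_c·A = 5.951573·6.0169·246.6250 = 8831.638 mm³

Volume = 8831.638 mm³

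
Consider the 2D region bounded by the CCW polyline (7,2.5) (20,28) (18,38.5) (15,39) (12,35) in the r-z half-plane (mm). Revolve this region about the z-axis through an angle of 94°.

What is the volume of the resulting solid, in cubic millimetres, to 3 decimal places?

Profile (r,z), 5 vertices: (7,2.5) (20,28) (18,38.5) (15,39) (12,35)
edge 0: (7,2.5)→(20,28)  cross = 7·28 − 20·2.5 = 146.0000; (r_i+r_j)·cross = 27·146.0000 = 3942.0000
edge 1: (20,28)→(18,38.5)  cross = 20·38.5 − 18·28 = 266.0000; (r_i+r_j)·cross = 38·266.0000 = 10108.0000
edge 2: (18,38.5)→(15,39)  cross = 18·39 − 15·38.5 = 124.5000; (r_i+r_j)·cross = 33·124.5000 = 4108.5000
edge 3: (15,39)→(12,35)  cross = 15·35 − 12·39 = 57.0000; (r_i+r_j)·cross = 27·57.0000 = 1539.0000
edge 4: (12,35)→(7,2.5)  cross = 12·2.5 − 7·35 = -215.0000; (r_i+r_j)·cross = 19·-215.0000 = -4085.0000
Σcross = 378.5000 → A = |Σcross|/2 = 189.2500 mm²
Σ(r_i+r_j)·cross = 15612.5000 → first moment M = |Σ|/6 = 2602.0833
R_c = M/A = 2602.0833/189.2500 = 13.7494 mm
θ = 94° = 1.640609 rad
V = θ·R_c·A = 1.640609·13.7494·189.2500 = 4269.003 mm³

Volume = 4269.003 mm³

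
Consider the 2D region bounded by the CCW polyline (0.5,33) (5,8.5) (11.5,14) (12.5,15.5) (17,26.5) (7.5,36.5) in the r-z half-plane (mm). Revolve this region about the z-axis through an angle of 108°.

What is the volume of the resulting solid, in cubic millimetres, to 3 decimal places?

Volume = 4053.126 mm³

Profile (r,z), 6 vertices: (0.5,33) (5,8.5) (11.5,14) (12.5,15.5) (17,26.5) (7.5,36.5)
edge 0: (0.5,33)→(5,8.5)  cross = 0.5·8.5 − 5·33 = -160.7500; (r_i+r_j)·cross = 5.5·-160.7500 = -884.1250
edge 1: (5,8.5)→(11.5,14)  cross = 5·14 − 11.5·8.5 = -27.7500; (r_i+r_j)·cross = 16.5·-27.7500 = -457.8750
edge 2: (11.5,14)→(12.5,15.5)  cross = 11.5·15.5 − 12.5·14 = 3.2500; (r_i+r_j)·cross = 24·3.2500 = 78.0000
edge 3: (12.5,15.5)→(17,26.5)  cross = 12.5·26.5 − 17·15.5 = 67.7500; (r_i+r_j)·cross = 29.5·67.7500 = 1998.6250
edge 4: (17,26.5)→(7.5,36.5)  cross = 17·36.5 − 7.5·26.5 = 421.7500; (r_i+r_j)·cross = 24.5·421.7500 = 10332.8750
edge 5: (7.5,36.5)→(0.5,33)  cross = 7.5·33 − 0.5·36.5 = 229.2500; (r_i+r_j)·cross = 8·229.2500 = 1834.0000
Σcross = 533.5000 → A = |Σcross|/2 = 266.7500 mm²
Σ(r_i+r_j)·cross = 12901.5000 → first moment M = |Σ|/6 = 2150.2500
R_c = M/A = 2150.2500/266.7500 = 8.0609 mm
θ = 108° = 1.884956 rad
V = θ·R_c·A = 1.884956·8.0609·266.7500 = 4053.126 mm³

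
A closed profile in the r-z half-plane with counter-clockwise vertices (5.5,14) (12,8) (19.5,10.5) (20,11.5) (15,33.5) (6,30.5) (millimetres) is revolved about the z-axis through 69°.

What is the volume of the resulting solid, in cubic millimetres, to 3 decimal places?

Volume = 3870.497 mm³

Profile (r,z), 6 vertices: (5.5,14) (12,8) (19.5,10.5) (20,11.5) (15,33.5) (6,30.5)
edge 0: (5.5,14)→(12,8)  cross = 5.5·8 − 12·14 = -124.0000; (r_i+r_j)·cross = 17.5·-124.0000 = -2170.0000
edge 1: (12,8)→(19.5,10.5)  cross = 12·10.5 − 19.5·8 = -30.0000; (r_i+r_j)·cross = 31.5·-30.0000 = -945.0000
edge 2: (19.5,10.5)→(20,11.5)  cross = 19.5·11.5 − 20·10.5 = 14.2500; (r_i+r_j)·cross = 39.5·14.2500 = 562.8750
edge 3: (20,11.5)→(15,33.5)  cross = 20·33.5 − 15·11.5 = 497.5000; (r_i+r_j)·cross = 35·497.5000 = 17412.5000
edge 4: (15,33.5)→(6,30.5)  cross = 15·30.5 − 6·33.5 = 256.5000; (r_i+r_j)·cross = 21·256.5000 = 5386.5000
edge 5: (6,30.5)→(5.5,14)  cross = 6·14 − 5.5·30.5 = -83.7500; (r_i+r_j)·cross = 11.5·-83.7500 = -963.1250
Σcross = 530.5000 → A = |Σcross|/2 = 265.2500 mm²
Σ(r_i+r_j)·cross = 19283.7500 → first moment M = |Σ|/6 = 3213.9583
R_c = M/A = 3213.9583/265.2500 = 12.1167 mm
θ = 69° = 1.204277 rad
V = θ·R_c·A = 1.204277·12.1167·265.2500 = 3870.497 mm³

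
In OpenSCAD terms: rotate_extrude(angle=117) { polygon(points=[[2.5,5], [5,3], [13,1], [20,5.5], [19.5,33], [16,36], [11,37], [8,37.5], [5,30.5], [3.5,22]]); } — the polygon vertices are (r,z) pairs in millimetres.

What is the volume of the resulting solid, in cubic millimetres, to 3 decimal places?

Profile (r,z), 10 vertices: (2.5,5) (5,3) (13,1) (20,5.5) (19.5,33) (16,36) (11,37) (8,37.5) (5,30.5) (3.5,22)
edge 0: (2.5,5)→(5,3)  cross = 2.5·3 − 5·5 = -17.5000; (r_i+r_j)·cross = 7.5·-17.5000 = -131.2500
edge 1: (5,3)→(13,1)  cross = 5·1 − 13·3 = -34.0000; (r_i+r_j)·cross = 18·-34.0000 = -612.0000
edge 2: (13,1)→(20,5.5)  cross = 13·5.5 − 20·1 = 51.5000; (r_i+r_j)·cross = 33·51.5000 = 1699.5000
edge 3: (20,5.5)→(19.5,33)  cross = 20·33 − 19.5·5.5 = 552.7500; (r_i+r_j)·cross = 39.5·552.7500 = 21833.6250
edge 4: (19.5,33)→(16,36)  cross = 19.5·36 − 16·33 = 174.0000; (r_i+r_j)·cross = 35.5·174.0000 = 6177.0000
edge 5: (16,36)→(11,37)  cross = 16·37 − 11·36 = 196.0000; (r_i+r_j)·cross = 27·196.0000 = 5292.0000
edge 6: (11,37)→(8,37.5)  cross = 11·37.5 − 8·37 = 116.5000; (r_i+r_j)·cross = 19·116.5000 = 2213.5000
edge 7: (8,37.5)→(5,30.5)  cross = 8·30.5 − 5·37.5 = 56.5000; (r_i+r_j)·cross = 13·56.5000 = 734.5000
edge 8: (5,30.5)→(3.5,22)  cross = 5·22 − 3.5·30.5 = 3.2500; (r_i+r_j)·cross = 8.5·3.2500 = 27.6250
edge 9: (3.5,22)→(2.5,5)  cross = 3.5·5 − 2.5·22 = -37.5000; (r_i+r_j)·cross = 6·-37.5000 = -225.0000
Σcross = 1061.5000 → A = |Σcross|/2 = 530.7500 mm²
Σ(r_i+r_j)·cross = 37009.5000 → first moment M = |Σ|/6 = 6168.2500
R_c = M/A = 6168.2500/530.7500 = 11.6218 mm
θ = 117° = 2.042035 rad
V = θ·R_c·A = 2.042035·11.6218·530.7500 = 12595.784 mm³

Volume = 12595.784 mm³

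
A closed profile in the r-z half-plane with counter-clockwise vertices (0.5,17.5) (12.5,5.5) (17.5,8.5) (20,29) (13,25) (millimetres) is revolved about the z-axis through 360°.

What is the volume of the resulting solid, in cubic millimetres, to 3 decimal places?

Volume = 17917.288 mm³

Profile (r,z), 5 vertices: (0.5,17.5) (12.5,5.5) (17.5,8.5) (20,29) (13,25)
edge 0: (0.5,17.5)→(12.5,5.5)  cross = 0.5·5.5 − 12.5·17.5 = -216.0000; (r_i+r_j)·cross = 13·-216.0000 = -2808.0000
edge 1: (12.5,5.5)→(17.5,8.5)  cross = 12.5·8.5 − 17.5·5.5 = 10.0000; (r_i+r_j)·cross = 30·10.0000 = 300.0000
edge 2: (17.5,8.5)→(20,29)  cross = 17.5·29 − 20·8.5 = 337.5000; (r_i+r_j)·cross = 37.5·337.5000 = 12656.2500
edge 3: (20,29)→(13,25)  cross = 20·25 − 13·29 = 123.0000; (r_i+r_j)·cross = 33·123.0000 = 4059.0000
edge 4: (13,25)→(0.5,17.5)  cross = 13·17.5 − 0.5·25 = 215.0000; (r_i+r_j)·cross = 13.5·215.0000 = 2902.5000
Σcross = 469.5000 → A = |Σcross|/2 = 234.7500 mm²
Σ(r_i+r_j)·cross = 17109.7500 → first moment M = |Σ|/6 = 2851.6250
R_c = M/A = 2851.6250/234.7500 = 12.1475 mm
θ = 360° = 6.283185 rad
V = θ·R_c·A = 6.283185·12.1475·234.7500 = 17917.288 mm³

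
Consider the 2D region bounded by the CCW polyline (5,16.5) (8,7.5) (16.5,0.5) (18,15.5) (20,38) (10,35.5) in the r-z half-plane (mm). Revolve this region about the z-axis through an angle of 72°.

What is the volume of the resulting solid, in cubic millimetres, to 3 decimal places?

Volume = 5921.902 mm³

Profile (r,z), 6 vertices: (5,16.5) (8,7.5) (16.5,0.5) (18,15.5) (20,38) (10,35.5)
edge 0: (5,16.5)→(8,7.5)  cross = 5·7.5 − 8·16.5 = -94.5000; (r_i+r_j)·cross = 13·-94.5000 = -1228.5000
edge 1: (8,7.5)→(16.5,0.5)  cross = 8·0.5 − 16.5·7.5 = -119.7500; (r_i+r_j)·cross = 24.5·-119.7500 = -2933.8750
edge 2: (16.5,0.5)→(18,15.5)  cross = 16.5·15.5 − 18·0.5 = 246.7500; (r_i+r_j)·cross = 34.5·246.7500 = 8512.8750
edge 3: (18,15.5)→(20,38)  cross = 18·38 − 20·15.5 = 374.0000; (r_i+r_j)·cross = 38·374.0000 = 14212.0000
edge 4: (20,38)→(10,35.5)  cross = 20·35.5 − 10·38 = 330.0000; (r_i+r_j)·cross = 30·330.0000 = 9900.0000
edge 5: (10,35.5)→(5,16.5)  cross = 10·16.5 − 5·35.5 = -12.5000; (r_i+r_j)·cross = 15·-12.5000 = -187.5000
Σcross = 724.0000 → A = |Σcross|/2 = 362.0000 mm²
Σ(r_i+r_j)·cross = 28275.0000 → first moment M = |Σ|/6 = 4712.5000
R_c = M/A = 4712.5000/362.0000 = 13.0180 mm
θ = 72° = 1.256637 rad
V = θ·R_c·A = 1.256637·13.0180·362.0000 = 5921.902 mm³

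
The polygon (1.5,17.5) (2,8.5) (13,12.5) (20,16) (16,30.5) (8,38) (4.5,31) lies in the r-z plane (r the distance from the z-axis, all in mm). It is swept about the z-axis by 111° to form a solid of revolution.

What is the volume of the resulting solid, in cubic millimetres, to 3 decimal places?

Profile (r,z), 7 vertices: (1.5,17.5) (2,8.5) (13,12.5) (20,16) (16,30.5) (8,38) (4.5,31)
edge 0: (1.5,17.5)→(2,8.5)  cross = 1.5·8.5 − 2·17.5 = -22.2500; (r_i+r_j)·cross = 3.5·-22.2500 = -77.8750
edge 1: (2,8.5)→(13,12.5)  cross = 2·12.5 − 13·8.5 = -85.5000; (r_i+r_j)·cross = 15·-85.5000 = -1282.5000
edge 2: (13,12.5)→(20,16)  cross = 13·16 − 20·12.5 = -42.0000; (r_i+r_j)·cross = 33·-42.0000 = -1386.0000
edge 3: (20,16)→(16,30.5)  cross = 20·30.5 − 16·16 = 354.0000; (r_i+r_j)·cross = 36·354.0000 = 12744.0000
edge 4: (16,30.5)→(8,38)  cross = 16·38 − 8·30.5 = 364.0000; (r_i+r_j)·cross = 24·364.0000 = 8736.0000
edge 5: (8,38)→(4.5,31)  cross = 8·31 − 4.5·38 = 77.0000; (r_i+r_j)·cross = 12.5·77.0000 = 962.5000
edge 6: (4.5,31)→(1.5,17.5)  cross = 4.5·17.5 − 1.5·31 = 32.2500; (r_i+r_j)·cross = 6·32.2500 = 193.5000
Σcross = 677.5000 → A = |Σcross|/2 = 338.7500 mm²
Σ(r_i+r_j)·cross = 19889.6250 → first moment M = |Σ|/6 = 3314.9375
R_c = M/A = 3314.9375/338.7500 = 9.7858 mm
θ = 111° = 1.937315 rad
V = θ·R_c·A = 1.937315·9.7858·338.7500 = 6422.080 mm³

Volume = 6422.080 mm³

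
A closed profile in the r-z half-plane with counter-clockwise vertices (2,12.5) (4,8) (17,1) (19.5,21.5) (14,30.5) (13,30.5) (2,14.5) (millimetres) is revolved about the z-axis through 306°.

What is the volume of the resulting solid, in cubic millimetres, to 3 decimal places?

Volume = 19772.746 mm³

Profile (r,z), 7 vertices: (2,12.5) (4,8) (17,1) (19.5,21.5) (14,30.5) (13,30.5) (2,14.5)
edge 0: (2,12.5)→(4,8)  cross = 2·8 − 4·12.5 = -34.0000; (r_i+r_j)·cross = 6·-34.0000 = -204.0000
edge 1: (4,8)→(17,1)  cross = 4·1 − 17·8 = -132.0000; (r_i+r_j)·cross = 21·-132.0000 = -2772.0000
edge 2: (17,1)→(19.5,21.5)  cross = 17·21.5 − 19.5·1 = 346.0000; (r_i+r_j)·cross = 36.5·346.0000 = 12629.0000
edge 3: (19.5,21.5)→(14,30.5)  cross = 19.5·30.5 − 14·21.5 = 293.7500; (r_i+r_j)·cross = 33.5·293.7500 = 9840.6250
edge 4: (14,30.5)→(13,30.5)  cross = 14·30.5 − 13·30.5 = 30.5000; (r_i+r_j)·cross = 27·30.5000 = 823.5000
edge 5: (13,30.5)→(2,14.5)  cross = 13·14.5 − 2·30.5 = 127.5000; (r_i+r_j)·cross = 15·127.5000 = 1912.5000
edge 6: (2,14.5)→(2,12.5)  cross = 2·12.5 − 2·14.5 = -4.0000; (r_i+r_j)·cross = 4·-4.0000 = -16.0000
Σcross = 627.7500 → A = |Σcross|/2 = 313.8750 mm²
Σ(r_i+r_j)·cross = 22213.6250 → first moment M = |Σ|/6 = 3702.2708
R_c = M/A = 3702.2708/313.8750 = 11.7954 mm
θ = 306° = 5.340708 rad
V = θ·R_c·A = 5.340708·11.7954·313.8750 = 19772.746 mm³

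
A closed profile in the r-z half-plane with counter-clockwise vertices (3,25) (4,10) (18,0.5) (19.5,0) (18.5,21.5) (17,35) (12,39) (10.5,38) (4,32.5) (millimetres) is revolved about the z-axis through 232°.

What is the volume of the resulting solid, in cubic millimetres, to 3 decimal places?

Profile (r,z), 9 vertices: (3,25) (4,10) (18,0.5) (19.5,0) (18.5,21.5) (17,35) (12,39) (10.5,38) (4,32.5)
edge 0: (3,25)→(4,10)  cross = 3·10 − 4·25 = -70.0000; (r_i+r_j)·cross = 7·-70.0000 = -490.0000
edge 1: (4,10)→(18,0.5)  cross = 4·0.5 − 18·10 = -178.0000; (r_i+r_j)·cross = 22·-178.0000 = -3916.0000
edge 2: (18,0.5)→(19.5,0)  cross = 18·0 − 19.5·0.5 = -9.7500; (r_i+r_j)·cross = 37.5·-9.7500 = -365.6250
edge 3: (19.5,0)→(18.5,21.5)  cross = 19.5·21.5 − 18.5·0 = 419.2500; (r_i+r_j)·cross = 38·419.2500 = 15931.5000
edge 4: (18.5,21.5)→(17,35)  cross = 18.5·35 − 17·21.5 = 282.0000; (r_i+r_j)·cross = 35.5·282.0000 = 10011.0000
edge 5: (17,35)→(12,39)  cross = 17·39 − 12·35 = 243.0000; (r_i+r_j)·cross = 29·243.0000 = 7047.0000
edge 6: (12,39)→(10.5,38)  cross = 12·38 − 10.5·39 = 46.5000; (r_i+r_j)·cross = 22.5·46.5000 = 1046.2500
edge 7: (10.5,38)→(4,32.5)  cross = 10.5·32.5 − 4·38 = 189.2500; (r_i+r_j)·cross = 14.5·189.2500 = 2744.1250
edge 8: (4,32.5)→(3,25)  cross = 4·25 − 3·32.5 = 2.5000; (r_i+r_j)·cross = 7·2.5000 = 17.5000
Σcross = 924.7500 → A = |Σcross|/2 = 462.3750 mm²
Σ(r_i+r_j)·cross = 32025.7500 → first moment M = |Σ|/6 = 5337.6250
R_c = M/A = 5337.6250/462.3750 = 11.5439 mm
θ = 232° = 4.049164 rad
V = θ·R_c·A = 4.049164·11.5439·462.3750 = 21612.918 mm³

Volume = 21612.918 mm³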